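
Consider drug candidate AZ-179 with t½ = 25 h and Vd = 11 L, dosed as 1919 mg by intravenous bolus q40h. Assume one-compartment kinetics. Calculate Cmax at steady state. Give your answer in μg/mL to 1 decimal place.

260.3 μg/mL

Over one 40-h interval, 40/25 ≈ 1.6 half-lives elapse, leaving f ≈ 0.3299 of each dose.
Accumulation ratio R = 1/(1 − f) ≈ 1/0.6701 ≈ 1.4923.
Each bolus raises the concentration by D/Vd = 1919/11 ≈ 174.455 μg/mL.
Steady-state peak Cmax,ss = C₀·R ≈ 174.455 × 1.4923 ≈ 260.339 μg/mL.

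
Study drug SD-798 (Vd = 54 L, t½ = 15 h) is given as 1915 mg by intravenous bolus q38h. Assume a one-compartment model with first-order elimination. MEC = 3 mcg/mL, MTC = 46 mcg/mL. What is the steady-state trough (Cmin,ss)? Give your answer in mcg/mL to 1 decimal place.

7.4 mcg/mL

τ/t½ = 38/15 ≈ 2.5333, so fraction remaining f = (1/2)^(38/15) ≈ 0.1727.
Accumulation ratio R = 1/(1 − f) ≈ 1/0.8273 ≈ 1.2088.
Single-dose peak C₀ = D/Vd = 1915/54 ≈ 35.463 mcg/mL.
Cmax,ss = C₀/(1 − f) ≈ 35.463/0.8273 ≈ 42.866 mcg/mL.
Steady-state trough Cmin,ss = Cmax,ss·f ≈ 42.866 × 0.1727 ≈ 7.403 mcg/mL.
Trough 7.4 mcg/mL vs MEC 3 mcg/mL: adequate.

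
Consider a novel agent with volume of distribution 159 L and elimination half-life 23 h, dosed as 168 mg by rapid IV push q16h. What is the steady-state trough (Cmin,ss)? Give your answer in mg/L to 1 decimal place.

k = ln2/t½ = ln2/23 ≈ 0.030137 h⁻¹; fraction remaining f = e^(−kτ) = e^(−0.030137×16) ≈ 0.6174.
At steady state, accumulation factor R = 1/(1 − e^(−kτ)) ≈ 2.6137.
Each bolus raises the concentration by D/Vd = 168/159 ≈ 1.057 mg/L.
Cmax,ss = C₀/(1 − f) ≈ 1.057/0.3826 ≈ 2.763 mg/L.
One interval later, Cmin,ss = Cmax,ss·e^(−kτ) ≈ 2.763 × 0.6174 ≈ 1.706 mg/L.

1.7 mg/L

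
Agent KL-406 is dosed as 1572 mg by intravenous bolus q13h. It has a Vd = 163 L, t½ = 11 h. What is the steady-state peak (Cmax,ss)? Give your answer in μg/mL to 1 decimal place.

17.2 μg/mL

k = ln2/t½ = ln2/11 ≈ 0.063013 h⁻¹; fraction remaining f = e^(−kτ) = e^(−0.063013×13) ≈ 0.4408.
Accumulation ratio R = 1/(1 − f) ≈ 1/0.5592 ≈ 1.7883.
Each bolus raises the concentration by D/Vd = 1572/163 ≈ 9.644 μg/mL.
Steady-state peak Cmax,ss = C₀·R ≈ 9.644 × 1.7883 ≈ 17.246 μg/mL.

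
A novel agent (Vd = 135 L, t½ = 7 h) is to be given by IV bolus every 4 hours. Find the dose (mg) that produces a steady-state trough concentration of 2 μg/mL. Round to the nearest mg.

τ/t½ = 4/7 ≈ 0.57143, so f = (1/2)^(4/7) ≈ 0.672950.
Cmin,ss = (D/Vd)·f/(1−f), so D = Cmin,ss·Vd·(1−f)/f.
D = 2 × 135 × (1−f)/f ≈ 2 × 135 × 0.48599 ≈ 131.22 mg.

131 mg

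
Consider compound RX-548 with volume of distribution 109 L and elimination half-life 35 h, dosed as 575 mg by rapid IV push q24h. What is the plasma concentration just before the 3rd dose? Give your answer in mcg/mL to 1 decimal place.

5.3 mcg/mL

f = (1/2)^(τ/t½) = (1/2)^(24/35) ≈ 0.6217.
C₀ = D/Vd = 575/109 ≈ 5.275 mcg/mL.
Before the 3rd dose, 2 doses have been given. Superposition: Cmin = C₀·(f + f²).
≈ 5.275 × (0.6217 + 0.3865) ≈ 5.275 × 1.0082 ≈ 5.318 mcg/mL.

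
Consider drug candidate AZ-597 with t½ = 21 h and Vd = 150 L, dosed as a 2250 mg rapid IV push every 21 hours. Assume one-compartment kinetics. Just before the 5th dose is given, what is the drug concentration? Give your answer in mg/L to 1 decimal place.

14.1 mg/L

f = (1/2)^(τ/t½) = (1/2)^(21/21) ≈ 0.5000.
C₀ = D/Vd = 2250/150 ≈ 15.000 mg/L.
Before the 5th dose, 4 doses have been given. Superposition: Cmin = C₀·(f + f² + … + f^4).
≈ 15.000 × (0.5000 + 0.2500 + 0.1250 + 0.0625) ≈ 15.000 × 0.9375 ≈ 14.062 mg/L.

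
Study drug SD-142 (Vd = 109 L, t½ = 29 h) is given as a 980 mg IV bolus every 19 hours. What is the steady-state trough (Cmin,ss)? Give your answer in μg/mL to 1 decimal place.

k = ln2/t½ = ln2/29 ≈ 0.023902 h⁻¹; fraction remaining f = e^(−kτ) = e^(−0.023902×19) ≈ 0.6350.
Each bolus raises the concentration by D/Vd = 980/109 ≈ 8.991 μg/mL.
Steady-state trough Cmin,ss = C₀·f/(1−f) ≈ 8.991 × 0.6350/0.3650 ≈ 15.642 μg/mL.

15.6 μg/mL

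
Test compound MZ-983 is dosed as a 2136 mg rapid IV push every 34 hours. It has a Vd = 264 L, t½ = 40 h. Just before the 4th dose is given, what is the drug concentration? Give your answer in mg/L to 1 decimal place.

f = (1/2)^(τ/t½) = (1/2)^(34/40) ≈ 0.5548.
C₀ = D/Vd = 2136/264 ≈ 8.091 mg/L.
Before the 4th dose, 3 doses have been given. Superposition: Cmin = C₀·(f + f² + … + f^3).
≈ 8.091 × (0.5548 + 0.3078 + 0.1708) ≈ 8.091 × 1.0334 ≈ 8.361 mg/L.

8.4 mg/L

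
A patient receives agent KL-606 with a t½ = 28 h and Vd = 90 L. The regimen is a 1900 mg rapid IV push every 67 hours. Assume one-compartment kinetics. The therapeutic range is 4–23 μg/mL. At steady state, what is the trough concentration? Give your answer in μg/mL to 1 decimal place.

Over one 67-h interval, 67/28 ≈ 2.3929 half-lives elapse, leaving f ≈ 0.1904 of each dose.
Each bolus raises the concentration by D/Vd = 1900/90 ≈ 21.111 μg/mL.
Steady-state trough Cmin,ss = C₀·f/(1−f) ≈ 21.111 × 0.1904/0.8096 ≈ 4.965 μg/mL.
Trough 5.0 μg/mL vs MEC 4 μg/mL: adequate.

5.0 μg/mL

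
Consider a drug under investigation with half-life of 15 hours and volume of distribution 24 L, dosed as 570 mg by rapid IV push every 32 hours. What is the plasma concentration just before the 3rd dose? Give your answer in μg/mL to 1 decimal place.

6.6 μg/mL

f = (1/2)^(τ/t½) = (1/2)^(32/15) ≈ 0.2279.
C₀ = D/Vd = 570/24 ≈ 23.750 μg/mL.
Before the 3rd dose, 2 doses have been given. Superposition: Cmin = C₀·(f + f²).
≈ 23.750 × (0.2279 + 0.0519) ≈ 23.750 × 0.2798 ≈ 6.645 μg/mL.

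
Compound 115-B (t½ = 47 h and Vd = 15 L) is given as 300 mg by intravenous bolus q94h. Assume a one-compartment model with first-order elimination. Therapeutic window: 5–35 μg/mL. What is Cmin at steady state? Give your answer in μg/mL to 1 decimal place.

6.7 μg/mL

The dosing interval is 2 half-lives, so f = 2^(−2) = 0.25.
Accumulation ratio R = 1/(1 − f) = 1/0.75 = 4/3.
Single-dose peak C₀ = D/Vd = 300/15 = 20 μg/mL.
Steady-state peak Cmax,ss = C₀·R = 20 × 4/3 ≈ 26.667 μg/mL.
Steady-state trough Cmin,ss = Cmax,ss·f ≈ 26.667 × 0.25 ≈ 6.667 μg/mL.
Trough 6.7 μg/mL vs MEC 5 μg/mL: adequate.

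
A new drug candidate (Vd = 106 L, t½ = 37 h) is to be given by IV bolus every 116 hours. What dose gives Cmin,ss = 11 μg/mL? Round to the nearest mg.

9078 mg

τ/t½ = 116/37 ≈ 3.1351, so f = (1/2)^(116/37) ≈ 0.113823.
Cmin,ss = (D/Vd)·f/(1−f), so D = Cmin,ss·Vd·(1−f)/f.
D = 11 × 106 × (1−f)/f ≈ 11 × 106 × 7.78557 ≈ 9077.97 mg.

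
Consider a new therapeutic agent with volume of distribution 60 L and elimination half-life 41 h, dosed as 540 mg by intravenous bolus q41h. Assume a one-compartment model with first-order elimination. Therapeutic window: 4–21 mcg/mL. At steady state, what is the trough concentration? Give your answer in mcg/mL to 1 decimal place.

9.0 mcg/mL

The dosing interval is 1 half-life, so f = 2^(−1) = 0.5.
At steady state, R = 1/(1 − 0.5) = 2/1.
Single-dose peak C₀ = D/Vd = 540/60 = 9 mcg/mL.
Steady-state peak Cmax,ss = C₀·R = 9 × 2/1 ≈ 18.000 mcg/mL.
Steady-state trough Cmin,ss = Cmax,ss·f ≈ 18.000 × 0.5 ≈ 9.000 mcg/mL.
Trough 9.0 mcg/mL vs MEC 4 mcg/mL: adequate.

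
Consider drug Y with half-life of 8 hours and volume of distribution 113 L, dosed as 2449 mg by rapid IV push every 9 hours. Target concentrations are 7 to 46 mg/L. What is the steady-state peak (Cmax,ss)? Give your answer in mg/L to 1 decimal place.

40.0 mg/L

τ/t½ = 9/8 ≈ 1.125, so fraction remaining f = (1/2)^(9/8) ≈ 0.4585.
At steady state, accumulation factor R = 1/(1 − e^(−kτ)) ≈ 1.8467.
Each bolus raises the concentration by D/Vd = 2449/113 ≈ 21.673 mg/L.
Steady-state peak Cmax,ss = C₀·R ≈ 21.673 × 1.8467 ≈ 40.024 mg/L.
Peak 40.0 mg/L vs MTC 46 mg/L: below toxic threshold.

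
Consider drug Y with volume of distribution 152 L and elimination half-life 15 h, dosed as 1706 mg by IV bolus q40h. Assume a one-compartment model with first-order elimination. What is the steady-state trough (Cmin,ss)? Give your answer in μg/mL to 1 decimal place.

τ/t½ = 40/15 ≈ 2.6667, so fraction remaining f = (1/2)^(40/15) ≈ 0.1575.
Accumulation ratio R = 1/(1 − f) ≈ 1/0.8425 ≈ 1.1869.
Single-dose peak C₀ = D/Vd = 1706/152 ≈ 11.224 μg/mL.
Steady-state peak Cmax,ss = C₀·R ≈ 11.224 × 1.1869 ≈ 13.322 μg/mL.
One interval later, Cmin,ss = Cmax,ss·e^(−kτ) ≈ 13.322 × 0.1575 ≈ 2.098 μg/mL.

2.1 μg/mL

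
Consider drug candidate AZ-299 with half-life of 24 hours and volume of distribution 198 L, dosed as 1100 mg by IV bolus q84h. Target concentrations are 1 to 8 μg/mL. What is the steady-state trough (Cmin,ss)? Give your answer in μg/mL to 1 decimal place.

τ/t½ = 84/24 ≈ 3.5, so fraction remaining f = (1/2)^(84/24) ≈ 0.0884.
Accumulation ratio R = 1/(1 − f) ≈ 1/0.9116 ≈ 1.0970.
Single-dose peak C₀ = D/Vd = 1100/198 ≈ 5.556 μg/mL.
Cmax,ss = C₀/(1 − f) ≈ 5.556/0.9116 ≈ 6.095 μg/mL.
Steady-state trough Cmin,ss = Cmax,ss·f ≈ 6.095 × 0.0884 ≈ 0.539 μg/mL.
Trough 0.5 μg/mL vs MEC 1 μg/mL: subtherapeutic.

0.5 μg/mL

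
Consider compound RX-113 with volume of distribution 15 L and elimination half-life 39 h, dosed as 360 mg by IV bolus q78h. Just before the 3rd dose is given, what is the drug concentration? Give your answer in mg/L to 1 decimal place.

7.5 mg/L

f = (1/2)^(τ/t½) = (1/2)^(78/39) ≈ 0.2500.
C₀ = D/Vd = 360/15 ≈ 24.000 mg/L.
Before the 3rd dose, 2 doses have been given. Superposition: Cmin = C₀·(f + f²).
≈ 24.000 × (0.2500 + 0.0625) ≈ 24.000 × 0.3125 ≈ 7.500 mg/L.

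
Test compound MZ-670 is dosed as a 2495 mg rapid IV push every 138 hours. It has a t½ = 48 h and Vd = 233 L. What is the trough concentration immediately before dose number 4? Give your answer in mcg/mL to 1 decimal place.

f = (1/2)^(τ/t½) = (1/2)^(138/48) ≈ 0.1363.
C₀ = D/Vd = 2495/233 ≈ 10.708 mcg/mL.
Before the 4th dose, 3 doses have been given. Superposition: Cmin = C₀·(f + f² + … + f^3).
≈ 10.708 × (0.1363 + 0.0186 + 0.0025) ≈ 10.708 × 0.1574 ≈ 1.685 mcg/mL.

1.7 mcg/mL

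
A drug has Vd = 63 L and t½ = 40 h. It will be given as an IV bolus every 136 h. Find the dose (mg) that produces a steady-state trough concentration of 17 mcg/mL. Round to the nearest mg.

10235 mg

τ/t½ = 136/40 ≈ 3.4, so f = (1/2)^(136/40) ≈ 0.094732.
Cmin,ss = (D/Vd)·f/(1−f), so D = Cmin,ss·Vd·(1−f)/f.
D = 17 × 63 × (1−f)/f ≈ 17 × 63 × 9.55610 ≈ 10234.58 mg.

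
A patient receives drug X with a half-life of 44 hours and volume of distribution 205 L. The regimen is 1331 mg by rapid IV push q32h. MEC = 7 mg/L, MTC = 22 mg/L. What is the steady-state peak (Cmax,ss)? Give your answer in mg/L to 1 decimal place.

16.4 mg/L

τ/t½ = 32/44 ≈ 0.72727, so fraction remaining f = (1/2)^(32/44) ≈ 0.6040.
At steady state, accumulation factor R = 1/(1 − e^(−kτ)) ≈ 2.5253.
Each bolus raises the concentration by D/Vd = 1331/205 ≈ 6.493 mg/L.
Cmax,ss = C₀/(1 − f) ≈ 6.493/0.3960 ≈ 16.396 mg/L.
Peak 16.4 mg/L vs MTC 22 mg/L: below toxic threshold.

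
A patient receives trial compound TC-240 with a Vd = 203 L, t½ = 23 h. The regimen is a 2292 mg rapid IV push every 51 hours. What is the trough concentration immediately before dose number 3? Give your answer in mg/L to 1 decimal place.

f = (1/2)^(τ/t½) = (1/2)^(51/23) ≈ 0.2150.
C₀ = D/Vd = 2292/203 ≈ 11.291 mg/L.
Before the 3rd dose, 2 doses have been given. Superposition: Cmin = C₀·(f + f²).
≈ 11.291 × (0.2150 + 0.0462) ≈ 11.291 × 0.2612 ≈ 2.949 mg/L.

2.9 mg/L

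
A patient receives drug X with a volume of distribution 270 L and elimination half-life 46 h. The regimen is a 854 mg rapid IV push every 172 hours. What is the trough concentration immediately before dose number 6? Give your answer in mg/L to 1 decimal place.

f = (1/2)^(τ/t½) = (1/2)^(172/46) ≈ 0.0749.
C₀ = D/Vd = 854/270 ≈ 3.163 mg/L.
Before the 6th dose, 5 doses have been given. Superposition: Cmin = C₀·(f + f² + … + f^5).
≈ 3.163 × (0.0749 + 0.0056 + 0.0004 + 0.0000 + 0.0000) ≈ 3.163 × 0.0809 ≈ 0.256 mg/L.

0.3 mg/L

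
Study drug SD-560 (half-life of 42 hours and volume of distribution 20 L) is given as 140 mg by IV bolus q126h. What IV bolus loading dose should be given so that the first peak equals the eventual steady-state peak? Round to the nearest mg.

f = (1/2)^(126/42) ≈ 0.125000; accumulation ratio R = 1/(1−f) ≈ 1.14286.
Loading dose to hit Cmax,ss on first dose: D_load = D_maint·R ≈ 140 × 1.14286 ≈ 160.00 mg.

160 mg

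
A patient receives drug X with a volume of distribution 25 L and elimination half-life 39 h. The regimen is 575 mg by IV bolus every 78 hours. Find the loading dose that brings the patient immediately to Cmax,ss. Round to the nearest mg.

f = (1/2)^(78/39) ≈ 0.250000; accumulation ratio R = 1/(1−f) ≈ 1.33333.
Loading dose to hit Cmax,ss on first dose: D_load = D_maint·R ≈ 575 × 1.33333 ≈ 766.66 mg.

767 mg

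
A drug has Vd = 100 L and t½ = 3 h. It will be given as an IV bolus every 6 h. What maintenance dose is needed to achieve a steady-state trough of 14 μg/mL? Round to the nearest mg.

τ/t½ = 6/3 ≈ 2, so f = (1/2)^(6/3) ≈ 0.250000.
Cmin,ss = (D/Vd)·f/(1−f), so D = Cmin,ss·Vd·(1−f)/f.
D = 14 × 100 × (1−f)/f ≈ 14 × 100 × 3.00000 ≈ 4200.00 mg.

4200 mg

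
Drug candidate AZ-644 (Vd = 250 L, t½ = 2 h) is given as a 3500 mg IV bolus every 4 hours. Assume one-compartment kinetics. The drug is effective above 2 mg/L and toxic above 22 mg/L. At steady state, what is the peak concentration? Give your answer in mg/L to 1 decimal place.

τ = 4 h = 2 half-lives, so f = (1/2)^2 = 0.25.
At steady state, R = 1/(1 − 0.25) = 4/3.
Single-dose peak C₀ = D/Vd = 3500/250 = 14 mg/L.
Steady-state peak Cmax,ss = C₀·R = 14 × 4/3 ≈ 18.667 mg/L.
Peak 18.7 mg/L vs MTC 22 mg/L: below toxic threshold.

18.7 mg/L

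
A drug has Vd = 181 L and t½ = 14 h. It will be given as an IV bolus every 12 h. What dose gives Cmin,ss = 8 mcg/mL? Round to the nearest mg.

τ/t½ = 12/14 ≈ 0.85714, so f = (1/2)^(12/14) ≈ 0.552045.
Cmin,ss = (D/Vd)·f/(1−f), so D = Cmin,ss·Vd·(1−f)/f.
D = 8 × 181 × (1−f)/f ≈ 8 × 181 × 0.81145 ≈ 1174.98 mg.

1175 mg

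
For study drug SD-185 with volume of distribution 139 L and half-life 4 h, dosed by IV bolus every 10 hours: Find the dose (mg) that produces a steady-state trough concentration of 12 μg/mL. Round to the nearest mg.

7768 mg

τ/t½ = 10/4 ≈ 2.5, so f = (1/2)^(10/4) ≈ 0.176777.
Cmin,ss = (D/Vd)·f/(1−f), so D = Cmin,ss·Vd·(1−f)/f.
D = 12 × 139 × (1−f)/f ≈ 12 × 139 × 4.65684 ≈ 7767.61 mg.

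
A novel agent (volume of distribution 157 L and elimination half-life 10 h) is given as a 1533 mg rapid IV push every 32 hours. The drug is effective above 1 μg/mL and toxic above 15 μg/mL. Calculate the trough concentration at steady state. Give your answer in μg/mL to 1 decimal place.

1.2 μg/mL

k = ln2/t½ = ln2/10 ≈ 0.069315 h⁻¹; fraction remaining f = e^(−kτ) = e^(−0.069315×32) ≈ 0.1088.
Single-dose peak C₀ = D/Vd = 1533/157 ≈ 9.764 μg/mL.
Steady-state trough Cmin,ss = C₀·f/(1−f) ≈ 9.764 × 0.1088/0.8912 ≈ 1.192 μg/mL.
Trough 1.2 μg/mL vs MEC 1 μg/mL: adequate.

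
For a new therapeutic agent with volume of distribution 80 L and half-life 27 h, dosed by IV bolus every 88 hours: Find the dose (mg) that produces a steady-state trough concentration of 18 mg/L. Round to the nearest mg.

12348 mg

τ/t½ = 88/27 ≈ 3.2593, so f = (1/2)^(88/27) ≈ 0.104440.
Cmin,ss = (D/Vd)·f/(1−f), so D = Cmin,ss·Vd·(1−f)/f.
D = 18 × 80 × (1−f)/f ≈ 18 × 80 × 8.57488 ≈ 12347.83 mg.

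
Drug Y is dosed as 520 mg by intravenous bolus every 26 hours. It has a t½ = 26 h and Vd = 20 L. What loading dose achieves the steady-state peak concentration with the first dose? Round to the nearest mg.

f = (1/2)^(26/26) ≈ 0.500000; accumulation ratio R = 1/(1−f) ≈ 2.00000.
Loading dose to hit Cmax,ss on first dose: D_load = D_maint·R ≈ 520 × 2.00000 ≈ 1040.00 mg.

1040 mg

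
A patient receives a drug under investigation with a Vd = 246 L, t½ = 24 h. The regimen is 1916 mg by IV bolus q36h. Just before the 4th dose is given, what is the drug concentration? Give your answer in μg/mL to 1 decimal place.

f = (1/2)^(τ/t½) = (1/2)^(36/24) ≈ 0.3536.
C₀ = D/Vd = 1916/246 ≈ 7.789 μg/mL.
Before the 4th dose, 3 doses have been given. Superposition: Cmin = C₀·(f + f² + … + f^3).
≈ 7.789 × (0.3536 + 0.1250 + 0.0442) ≈ 7.789 × 0.5228 ≈ 4.072 μg/mL.

4.1 μg/mL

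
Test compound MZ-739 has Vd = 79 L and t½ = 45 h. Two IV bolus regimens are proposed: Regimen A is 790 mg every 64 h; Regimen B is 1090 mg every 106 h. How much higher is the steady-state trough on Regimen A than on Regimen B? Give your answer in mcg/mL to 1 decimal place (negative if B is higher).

2.6 mcg/mL

Regimen A: f = (1/2)^(64/45) ≈ 0.3731; Cmin,ss = (790/79)·f/(1−f) ≈ 5.952 mcg/mL.
Regimen B: f = (1/2)^(106/45) ≈ 0.1954; Cmin,ss = (1090/79)·f/(1−f) ≈ 3.351 mcg/mL.
Difference ≈ 5.952 − 3.351 ≈ 2.601 mcg/mL.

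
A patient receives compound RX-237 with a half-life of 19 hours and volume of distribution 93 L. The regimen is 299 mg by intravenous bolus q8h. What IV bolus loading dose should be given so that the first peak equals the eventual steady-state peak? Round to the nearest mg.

1181 mg

f = (1/2)^(8/19) ≈ 0.746879; accumulation ratio R = 1/(1−f) ≈ 3.95068.
Loading dose to hit Cmax,ss on first dose: D_load = D_maint·R ≈ 299 × 3.95068 ≈ 1181.25 mg.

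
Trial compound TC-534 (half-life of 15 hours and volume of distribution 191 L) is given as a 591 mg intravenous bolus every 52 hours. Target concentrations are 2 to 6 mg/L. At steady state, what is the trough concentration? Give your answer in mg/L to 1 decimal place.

0.3 mg/L

τ/t½ = 52/15 ≈ 3.4667, so fraction remaining f = (1/2)^(52/15) ≈ 0.0905.
Single-dose peak C₀ = D/Vd = 591/191 ≈ 3.094 mg/L.
Steady-state trough Cmin,ss = C₀·f/(1−f) ≈ 3.094 × 0.0905/0.9095 ≈ 0.308 mg/L.
Trough 0.3 mg/L vs MEC 2 mg/L: subtherapeutic.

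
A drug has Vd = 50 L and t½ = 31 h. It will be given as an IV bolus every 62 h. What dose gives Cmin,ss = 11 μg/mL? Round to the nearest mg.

τ/t½ = 62/31 ≈ 2, so f = (1/2)^(62/31) ≈ 0.250000.
Cmin,ss = (D/Vd)·f/(1−f), so D = Cmin,ss·Vd·(1−f)/f.
D = 11 × 50 × (1−f)/f ≈ 11 × 50 × 3.00000 ≈ 1650.00 mg.

1650 mg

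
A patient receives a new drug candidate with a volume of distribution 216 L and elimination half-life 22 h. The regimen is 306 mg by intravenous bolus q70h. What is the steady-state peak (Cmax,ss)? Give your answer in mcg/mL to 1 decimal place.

1.6 mcg/mL

Over one 70-h interval, 70/22 ≈ 3.1818 half-lives elapse, leaving f ≈ 0.1102 of each dose.
Accumulation ratio R = 1/(1 − f) ≈ 1/0.8898 ≈ 1.1238.
Each bolus raises the concentration by D/Vd = 306/216 ≈ 1.417 mcg/mL.
Steady-state peak Cmax,ss = C₀·R ≈ 1.417 × 1.1238 ≈ 1.592 mcg/mL.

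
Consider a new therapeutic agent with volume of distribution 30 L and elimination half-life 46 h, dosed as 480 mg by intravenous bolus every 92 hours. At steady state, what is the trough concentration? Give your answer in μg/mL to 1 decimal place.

The dosing interval is 2 half-lives, so f = 2^(−2) = 0.25.
At steady state, R = 1/(1 − 0.25) = 4/3.
Single-dose peak C₀ = D/Vd = 480/30 = 16 μg/mL.
Steady-state peak Cmax,ss = C₀·R = 16 × 4/3 ≈ 21.333 μg/mL.
Steady-state trough Cmin,ss = Cmax,ss·f ≈ 21.333 × 0.25 ≈ 5.333 μg/mL.

5.3 μg/mL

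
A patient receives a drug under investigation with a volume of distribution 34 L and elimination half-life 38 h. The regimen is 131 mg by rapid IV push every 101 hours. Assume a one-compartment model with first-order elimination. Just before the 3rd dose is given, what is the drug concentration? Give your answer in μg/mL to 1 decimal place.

0.7 μg/mL

f = (1/2)^(τ/t½) = (1/2)^(101/38) ≈ 0.1585.
C₀ = D/Vd = 131/34 ≈ 3.853 μg/mL.
Before the 3rd dose, 2 doses have been given. Superposition: Cmin = C₀·(f + f²).
≈ 3.853 × (0.1585 + 0.0251) ≈ 3.853 × 0.1836 ≈ 0.707 μg/mL.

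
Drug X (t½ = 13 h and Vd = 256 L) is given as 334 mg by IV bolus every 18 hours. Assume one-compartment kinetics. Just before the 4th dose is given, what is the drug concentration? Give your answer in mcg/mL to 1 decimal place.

f = (1/2)^(τ/t½) = (1/2)^(18/13) ≈ 0.3830.
C₀ = D/Vd = 334/256 ≈ 1.305 mcg/mL.
Before the 4th dose, 3 doses have been given. Superposition: Cmin = C₀·(f + f² + … + f^3).
≈ 1.305 × (0.3830 + 0.1467 + 0.0562) ≈ 1.305 × 0.5859 ≈ 0.765 mcg/mL.

0.8 mcg/mL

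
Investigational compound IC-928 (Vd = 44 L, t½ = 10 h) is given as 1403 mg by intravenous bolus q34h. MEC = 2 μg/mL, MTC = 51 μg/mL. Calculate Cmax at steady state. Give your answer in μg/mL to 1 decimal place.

35.2 μg/mL

Over one 34-h interval, 34/10 ≈ 3.4 half-lives elapse, leaving f ≈ 0.0947 of each dose.
Accumulation ratio R = 1/(1 − f) ≈ 1/0.9053 ≈ 1.1046.
Single-dose peak C₀ = D/Vd = 1403/44 ≈ 31.886 μg/mL.
Steady-state peak Cmax,ss = C₀·R ≈ 31.886 × 1.1046 ≈ 35.221 μg/mL.
Peak 35.2 μg/mL vs MTC 51 μg/mL: below toxic threshold.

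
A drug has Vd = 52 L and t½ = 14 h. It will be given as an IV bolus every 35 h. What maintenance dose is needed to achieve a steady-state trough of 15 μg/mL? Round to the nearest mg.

3632 mg

τ/t½ = 35/14 ≈ 2.5, so f = (1/2)^(35/14) ≈ 0.176777.
Cmin,ss = (D/Vd)·f/(1−f), so D = Cmin,ss·Vd·(1−f)/f.
D = 15 × 52 × (1−f)/f ≈ 15 × 52 × 4.65684 ≈ 3632.34 mg.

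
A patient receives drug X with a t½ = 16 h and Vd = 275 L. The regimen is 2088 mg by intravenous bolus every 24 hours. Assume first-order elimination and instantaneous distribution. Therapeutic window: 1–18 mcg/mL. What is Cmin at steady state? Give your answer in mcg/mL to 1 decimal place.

4.2 mcg/mL

k = ln2/t½ = ln2/16 ≈ 0.043322 h⁻¹; fraction remaining f = e^(−kτ) = e^(−0.043322×24) ≈ 0.3536.
Each bolus raises the concentration by D/Vd = 2088/275 ≈ 7.593 mcg/mL.
Steady-state trough Cmin,ss = C₀·f/(1−f) ≈ 7.593 × 0.3536/0.6464 ≈ 4.154 mcg/mL.
Trough 4.2 mcg/mL vs MEC 1 mcg/mL: adequate.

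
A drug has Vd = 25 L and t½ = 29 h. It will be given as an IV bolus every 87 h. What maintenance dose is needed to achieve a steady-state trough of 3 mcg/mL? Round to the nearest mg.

525 mg

τ/t½ = 87/29 ≈ 3, so f = (1/2)^(87/29) ≈ 0.125000.
Cmin,ss = (D/Vd)·f/(1−f), so D = Cmin,ss·Vd·(1−f)/f.
D = 3 × 25 × (1−f)/f ≈ 3 × 25 × 7.00000 ≈ 525.00 mg.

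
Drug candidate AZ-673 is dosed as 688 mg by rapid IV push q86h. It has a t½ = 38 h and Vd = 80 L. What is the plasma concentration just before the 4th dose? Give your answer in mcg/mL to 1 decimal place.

f = (1/2)^(τ/t½) = (1/2)^(86/38) ≈ 0.2083.
C₀ = D/Vd = 688/80 ≈ 8.600 mcg/mL.
Before the 4th dose, 3 doses have been given. Superposition: Cmin = C₀·(f + f² + … + f^3).
≈ 8.600 × (0.2083 + 0.0434 + 0.0090) ≈ 8.600 × 0.2607 ≈ 2.242 mcg/mL.

2.2 mcg/mL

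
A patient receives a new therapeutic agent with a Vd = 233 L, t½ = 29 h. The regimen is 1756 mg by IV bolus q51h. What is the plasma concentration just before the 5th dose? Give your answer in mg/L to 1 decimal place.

3.1 mg/L

f = (1/2)^(τ/t½) = (1/2)^(51/29) ≈ 0.2955.
C₀ = D/Vd = 1756/233 ≈ 7.536 mg/L.
Before the 5th dose, 4 doses have been given. Superposition: Cmin = C₀·(f + f² + … + f^4).
≈ 7.536 × (0.2955 + 0.0873 + 0.0258 + 0.0076) ≈ 7.536 × 0.4162 ≈ 3.136 mg/L.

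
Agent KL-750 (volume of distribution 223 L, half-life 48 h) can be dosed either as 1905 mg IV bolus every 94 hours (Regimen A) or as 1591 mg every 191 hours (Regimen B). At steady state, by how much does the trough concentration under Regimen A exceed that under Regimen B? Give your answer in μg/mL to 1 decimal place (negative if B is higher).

Regimen A: f = (1/2)^(94/48) ≈ 0.2573; Cmin,ss = (1905/223)·f/(1−f) ≈ 2.959 μg/mL.
Regimen B: f = (1/2)^(191/48) ≈ 0.0634; Cmin,ss = (1591/223)·f/(1−f) ≈ 0.483 μg/mL.
Difference ≈ 2.959 − 0.483 ≈ 2.476 μg/mL.

2.5 μg/mL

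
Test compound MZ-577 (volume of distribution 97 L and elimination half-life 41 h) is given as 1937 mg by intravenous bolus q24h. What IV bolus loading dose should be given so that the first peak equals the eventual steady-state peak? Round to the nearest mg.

f = (1/2)^(24/41) ≈ 0.666480; accumulation ratio R = 1/(1−f) ≈ 2.99832.
Loading dose to hit Cmax,ss on first dose: D_load = D_maint·R ≈ 1937 × 2.99832 ≈ 5807.75 mg.

5808 mg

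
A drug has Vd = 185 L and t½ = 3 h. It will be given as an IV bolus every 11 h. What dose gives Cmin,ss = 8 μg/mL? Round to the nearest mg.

τ/t½ = 11/3 ≈ 3.6667, so f = (1/2)^(11/3) ≈ 0.078745.
Cmin,ss = (D/Vd)·f/(1−f), so D = Cmin,ss·Vd·(1−f)/f.
D = 8 × 185 × (1−f)/f ≈ 8 × 185 × 11.69922 ≈ 17314.85 mg.

17315 mg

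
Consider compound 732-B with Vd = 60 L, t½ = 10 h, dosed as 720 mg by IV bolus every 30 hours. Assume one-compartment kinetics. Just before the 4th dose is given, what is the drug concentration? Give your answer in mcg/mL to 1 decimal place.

f = (1/2)^(τ/t½) = (1/2)^(30/10) ≈ 0.1250.
C₀ = D/Vd = 720/60 ≈ 12.000 mcg/mL.
Before the 4th dose, 3 doses have been given. Superposition: Cmin = C₀·(f + f² + … + f^3).
≈ 12.000 × (0.1250 + 0.0156 + 0.0020) ≈ 12.000 × 0.1426 ≈ 1.711 mcg/mL.

1.7 mcg/mL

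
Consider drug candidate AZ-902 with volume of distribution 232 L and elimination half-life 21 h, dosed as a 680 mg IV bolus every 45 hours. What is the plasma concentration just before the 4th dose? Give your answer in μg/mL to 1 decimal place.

0.8 μg/mL

f = (1/2)^(τ/t½) = (1/2)^(45/21) ≈ 0.2264.
C₀ = D/Vd = 680/232 ≈ 2.931 μg/mL.
Before the 4th dose, 3 doses have been given. Superposition: Cmin = C₀·(f + f² + … + f^3).
≈ 2.931 × (0.2264 + 0.0513 + 0.0116) ≈ 2.931 × 0.2893 ≈ 0.848 μg/mL.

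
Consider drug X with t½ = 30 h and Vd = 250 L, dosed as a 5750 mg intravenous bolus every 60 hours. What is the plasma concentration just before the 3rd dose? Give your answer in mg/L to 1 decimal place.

f = (1/2)^(τ/t½) = (1/2)^(60/30) ≈ 0.2500.
C₀ = D/Vd = 5750/250 ≈ 23.000 mg/L.
Before the 3rd dose, 2 doses have been given. Superposition: Cmin = C₀·(f + f²).
≈ 23.000 × (0.2500 + 0.0625) ≈ 23.000 × 0.3125 ≈ 7.188 mg/L.

7.2 mg/L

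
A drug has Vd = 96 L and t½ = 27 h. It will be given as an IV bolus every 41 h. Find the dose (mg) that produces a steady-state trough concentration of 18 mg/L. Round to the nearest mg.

3223 mg

τ/t½ = 41/27 ≈ 1.5185, so f = (1/2)^(41/27) ≈ 0.349044.
Cmin,ss = (D/Vd)·f/(1−f), so D = Cmin,ss·Vd·(1−f)/f.
D = 18 × 96 × (1−f)/f ≈ 18 × 96 × 1.86497 ≈ 3222.67 mg.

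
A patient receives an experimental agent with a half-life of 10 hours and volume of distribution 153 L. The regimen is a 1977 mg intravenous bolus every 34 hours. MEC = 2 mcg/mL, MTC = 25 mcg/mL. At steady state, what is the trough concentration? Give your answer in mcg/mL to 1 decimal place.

1.4 mcg/mL

k = ln2/t½ = ln2/10 ≈ 0.069315 h⁻¹; fraction remaining f = e^(−kτ) = e^(−0.069315×34) ≈ 0.0947.
Single-dose peak C₀ = D/Vd = 1977/153 ≈ 12.922 mcg/mL.
Steady-state trough Cmin,ss = C₀·f/(1−f) ≈ 12.922 × 0.0947/0.9053 ≈ 1.352 mcg/mL.
Trough 1.4 mcg/mL vs MEC 2 mcg/mL: subtherapeutic.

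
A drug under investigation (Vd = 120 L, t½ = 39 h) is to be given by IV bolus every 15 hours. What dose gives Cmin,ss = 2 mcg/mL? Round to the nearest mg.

73 mg

τ/t½ = 15/39 ≈ 0.38462, so f = (1/2)^(15/39) ≈ 0.765983.
Cmin,ss = (D/Vd)·f/(1−f), so D = Cmin,ss·Vd·(1−f)/f.
D = 2 × 120 × (1−f)/f ≈ 2 × 120 × 0.30551 ≈ 73.32 mg.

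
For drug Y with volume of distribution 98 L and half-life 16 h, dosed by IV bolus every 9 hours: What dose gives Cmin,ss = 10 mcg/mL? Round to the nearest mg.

467 mg

τ/t½ = 9/16 ≈ 0.5625, so f = (1/2)^(9/16) ≈ 0.677128.
Cmin,ss = (D/Vd)·f/(1−f), so D = Cmin,ss·Vd·(1−f)/f.
D = 10 × 98 × (1−f)/f ≈ 10 × 98 × 0.47683 ≈ 467.29 mg.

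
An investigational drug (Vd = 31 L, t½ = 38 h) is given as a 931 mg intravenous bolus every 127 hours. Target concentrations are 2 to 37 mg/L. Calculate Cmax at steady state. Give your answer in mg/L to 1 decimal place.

33.3 mg/L

Over one 127-h interval, 127/38 ≈ 3.3421 half-lives elapse, leaving f ≈ 0.0986 of each dose.
At steady state, accumulation factor R = 1/(1 − e^(−kτ)) ≈ 1.1094.
Each bolus raises the concentration by D/Vd = 931/31 ≈ 30.032 mg/L.
Steady-state peak Cmax,ss = C₀·R ≈ 30.032 × 1.1094 ≈ 33.318 mg/L.
Peak 33.3 mg/L vs MTC 37 mg/L: below toxic threshold.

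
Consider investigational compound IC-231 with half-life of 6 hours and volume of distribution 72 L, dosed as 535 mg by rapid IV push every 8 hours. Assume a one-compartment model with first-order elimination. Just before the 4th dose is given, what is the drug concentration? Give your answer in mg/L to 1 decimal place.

f = (1/2)^(τ/t½) = (1/2)^(8/6) ≈ 0.3969.
C₀ = D/Vd = 535/72 ≈ 7.431 mg/L.
Before the 4th dose, 3 doses have been given. Superposition: Cmin = C₀·(f + f² + … + f^3).
≈ 7.431 × (0.3969 + 0.1575 + 0.0625) ≈ 7.431 × 0.6169 ≈ 4.584 mg/L.

4.6 mg/L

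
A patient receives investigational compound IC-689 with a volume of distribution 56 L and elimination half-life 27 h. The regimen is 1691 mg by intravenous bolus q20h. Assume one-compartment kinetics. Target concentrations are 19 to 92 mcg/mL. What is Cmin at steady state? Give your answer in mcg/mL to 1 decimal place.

45.0 mcg/mL

τ/t½ = 20/27 ≈ 0.74074, so fraction remaining f = (1/2)^(20/27) ≈ 0.5984.
At steady state, accumulation factor R = 1/(1 − e^(−kτ)) ≈ 2.4900.
Single-dose peak C₀ = D/Vd = 1691/56 ≈ 30.196 mcg/mL.
Steady-state peak Cmax,ss = C₀·R ≈ 30.196 × 2.4900 ≈ 75.188 mcg/mL.
Steady-state trough Cmin,ss = Cmax,ss·f ≈ 75.188 × 0.5984 ≈ 44.992 mcg/mL.
Trough 45.0 mcg/mL vs MEC 19 mcg/mL: adequate.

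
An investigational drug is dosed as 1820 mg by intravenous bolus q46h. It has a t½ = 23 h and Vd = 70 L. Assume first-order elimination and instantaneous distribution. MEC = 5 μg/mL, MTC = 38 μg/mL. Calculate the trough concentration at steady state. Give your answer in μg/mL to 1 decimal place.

8.7 μg/mL

The dosing interval is 2 half-lives, so f = 2^(−2) = 0.25.
At steady state, R = 1/(1 − 0.25) = 4/3.
Single-dose peak C₀ = D/Vd = 1820/70 = 26 μg/mL.
Steady-state peak Cmax,ss = C₀·R = 26 × 4/3 ≈ 34.667 μg/mL.
Steady-state trough Cmin,ss = Cmax,ss·f ≈ 34.667 × 0.25 ≈ 8.667 μg/mL.
Trough 8.7 μg/mL vs MEC 5 μg/mL: adequate.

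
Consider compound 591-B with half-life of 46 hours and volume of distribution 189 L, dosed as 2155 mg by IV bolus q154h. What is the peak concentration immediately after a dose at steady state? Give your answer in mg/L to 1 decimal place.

12.6 mg/L

Over one 154-h interval, 154/46 ≈ 3.3478 half-lives elapse, leaving f ≈ 0.0982 of each dose.
At steady state, accumulation factor R = 1/(1 − e^(−kτ)) ≈ 1.1089.
Single-dose peak C₀ = D/Vd = 2155/189 ≈ 11.402 mg/L.
Cmax,ss = C₀/(1 − f) ≈ 11.402/0.9018 ≈ 12.644 mg/L.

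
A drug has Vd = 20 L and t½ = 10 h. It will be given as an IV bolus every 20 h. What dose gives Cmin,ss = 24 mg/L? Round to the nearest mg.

τ/t½ = 20/10 ≈ 2, so f = (1/2)^(20/10) ≈ 0.250000.
Cmin,ss = (D/Vd)·f/(1−f), so D = Cmin,ss·Vd·(1−f)/f.
D = 24 × 20 × (1−f)/f ≈ 24 × 20 × 3.00000 ≈ 1440.00 mg.

1440 mg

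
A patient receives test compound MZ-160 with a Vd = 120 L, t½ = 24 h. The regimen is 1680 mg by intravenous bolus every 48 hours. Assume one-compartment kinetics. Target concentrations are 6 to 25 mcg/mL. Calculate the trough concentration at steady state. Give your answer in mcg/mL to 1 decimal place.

4.7 mcg/mL

τ = 48 h = 2 half-lives, so f = (1/2)^2 = 0.25.
Accumulation ratio R = 1/(1 − f) = 1/0.75 = 4/3.
Single-dose peak C₀ = D/Vd = 1680/120 = 14 mcg/mL.
Steady-state peak Cmax,ss = C₀·R = 14 × 4/3 ≈ 18.667 mcg/mL.
Steady-state trough Cmin,ss = Cmax,ss·f ≈ 18.667 × 0.25 ≈ 4.667 mcg/mL.
Trough 4.7 mcg/mL vs MEC 6 mcg/mL: subtherapeutic.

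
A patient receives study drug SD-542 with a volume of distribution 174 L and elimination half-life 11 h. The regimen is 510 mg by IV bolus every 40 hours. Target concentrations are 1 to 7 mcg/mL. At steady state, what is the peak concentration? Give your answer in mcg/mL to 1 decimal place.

3.2 mcg/mL

k = ln2/t½ = ln2/11 ≈ 0.063013 h⁻¹; fraction remaining f = e^(−kτ) = e^(−0.063013×40) ≈ 0.0804.
At steady state, accumulation factor R = 1/(1 − e^(−kτ)) ≈ 1.0874.
Single-dose peak C₀ = D/Vd = 510/174 ≈ 2.931 mcg/mL.
Steady-state peak Cmax,ss = C₀·R ≈ 2.931 × 1.0874 ≈ 3.187 mcg/mL.
Peak 3.2 mcg/mL vs MTC 7 mcg/mL: below toxic threshold.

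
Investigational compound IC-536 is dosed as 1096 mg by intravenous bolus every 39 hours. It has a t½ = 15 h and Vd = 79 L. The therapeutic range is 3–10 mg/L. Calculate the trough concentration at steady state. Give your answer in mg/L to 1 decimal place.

Over one 39-h interval, 39/15 ≈ 2.6 half-lives elapse, leaving f ≈ 0.1649 of each dose.
At steady state, accumulation factor R = 1/(1 − e^(−kτ)) ≈ 1.1975.
Single-dose peak C₀ = D/Vd = 1096/79 ≈ 13.873 mg/L.
Steady-state peak Cmax,ss = C₀·R ≈ 13.873 × 1.1975 ≈ 16.613 mg/L.
One interval later, Cmin,ss = Cmax,ss·e^(−kτ) ≈ 16.613 × 0.1649 ≈ 2.739 mg/L.
Trough 2.7 mg/L vs MEC 3 mg/L: subtherapeutic.

2.7 mg/L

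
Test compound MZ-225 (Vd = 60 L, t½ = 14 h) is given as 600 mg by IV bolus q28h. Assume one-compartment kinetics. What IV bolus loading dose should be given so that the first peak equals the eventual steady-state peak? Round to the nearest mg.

800 mg

f = (1/2)^(28/14) ≈ 0.250000; accumulation ratio R = 1/(1−f) ≈ 1.33333.
Loading dose to hit Cmax,ss on first dose: D_load = D_maint·R ≈ 600 × 1.33333 ≈ 800.00 mg.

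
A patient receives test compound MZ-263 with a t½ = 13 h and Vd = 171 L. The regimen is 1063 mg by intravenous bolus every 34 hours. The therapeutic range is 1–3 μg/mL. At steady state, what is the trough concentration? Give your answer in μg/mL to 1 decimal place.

1.2 μg/mL

τ/t½ = 34/13 ≈ 2.6154, so fraction remaining f = (1/2)^(34/13) ≈ 0.1632.
At steady state, accumulation factor R = 1/(1 − e^(−kτ)) ≈ 1.1950.
Each bolus raises the concentration by D/Vd = 1063/171 ≈ 6.216 μg/mL.
Cmax,ss = C₀/(1 − f) ≈ 6.216/0.8368 ≈ 7.428 μg/mL.
One interval later, Cmin,ss = Cmax,ss·e^(−kτ) ≈ 7.428 × 0.1632 ≈ 1.212 μg/mL.
Trough 1.2 μg/mL vs MEC 1 μg/mL: adequate.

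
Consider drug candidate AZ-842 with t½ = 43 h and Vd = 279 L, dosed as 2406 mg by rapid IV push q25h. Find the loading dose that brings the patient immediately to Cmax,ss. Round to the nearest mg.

f = (1/2)^(25/43) ≈ 0.668317; accumulation ratio R = 1/(1−f) ≈ 3.01493.
Loading dose to hit Cmax,ss on first dose: D_load = D_maint·R ≈ 2406 × 3.01493 ≈ 7253.92 mg.

7254 mg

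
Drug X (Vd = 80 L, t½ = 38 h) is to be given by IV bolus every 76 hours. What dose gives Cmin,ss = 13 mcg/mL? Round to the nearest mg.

τ/t½ = 76/38 ≈ 2, so f = (1/2)^(76/38) ≈ 0.250000.
Cmin,ss = (D/Vd)·f/(1−f), so D = Cmin,ss·Vd·(1−f)/f.
D = 13 × 80 × (1−f)/f ≈ 13 × 80 × 3.00000 ≈ 3120.00 mg.

3120 mg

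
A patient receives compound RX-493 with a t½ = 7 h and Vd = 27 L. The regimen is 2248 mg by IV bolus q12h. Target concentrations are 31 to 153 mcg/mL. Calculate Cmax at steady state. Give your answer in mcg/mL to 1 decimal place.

k = ln2/t½ = ln2/7 ≈ 0.099021 h⁻¹; fraction remaining f = e^(−kτ) = e^(−0.099021×12) ≈ 0.3048.
At steady state, accumulation factor R = 1/(1 − e^(−kτ)) ≈ 1.4384.
Each bolus raises the concentration by D/Vd = 2248/27 ≈ 83.259 mcg/mL.
Steady-state peak Cmax,ss = C₀·R ≈ 83.259 × 1.4384 ≈ 119.760 mcg/mL.
Peak 119.8 mcg/mL vs MTC 153 mcg/mL: below toxic threshold.

119.8 mcg/mL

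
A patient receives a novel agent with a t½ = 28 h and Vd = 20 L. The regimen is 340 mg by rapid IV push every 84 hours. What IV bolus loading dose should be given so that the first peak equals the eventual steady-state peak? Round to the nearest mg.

f = (1/2)^(84/28) ≈ 0.125000; accumulation ratio R = 1/(1−f) ≈ 1.14286.
Loading dose to hit Cmax,ss on first dose: D_load = D_maint·R ≈ 340 × 1.14286 ≈ 388.57 mg.

389 mg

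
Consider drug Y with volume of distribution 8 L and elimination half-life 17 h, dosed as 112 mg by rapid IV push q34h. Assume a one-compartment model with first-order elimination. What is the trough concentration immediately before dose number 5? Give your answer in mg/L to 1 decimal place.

f = (1/2)^(τ/t½) = (1/2)^(34/17) ≈ 0.2500.
C₀ = D/Vd = 112/8 ≈ 14.000 mg/L.
Before the 5th dose, 4 doses have been given. Superposition: Cmin = C₀·(f + f² + … + f^4).
≈ 14.000 × (0.2500 + 0.0625 + 0.0156 + 0.0039) ≈ 14.000 × 0.3320 ≈ 4.648 mg/L.

4.6 mg/L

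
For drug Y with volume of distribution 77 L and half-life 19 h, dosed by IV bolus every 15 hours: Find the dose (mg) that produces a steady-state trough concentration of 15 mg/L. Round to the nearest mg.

τ/t½ = 15/19 ≈ 0.78947, so f = (1/2)^(15/19) ≈ 0.578555.
Cmin,ss = (D/Vd)·f/(1−f), so D = Cmin,ss·Vd·(1−f)/f.
D = 15 × 77 × (1−f)/f ≈ 15 × 77 × 0.72844 ≈ 841.35 mg.

841 mg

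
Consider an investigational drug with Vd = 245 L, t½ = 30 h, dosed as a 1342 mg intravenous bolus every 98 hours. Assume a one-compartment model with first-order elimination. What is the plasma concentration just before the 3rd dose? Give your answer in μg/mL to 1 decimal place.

f = (1/2)^(τ/t½) = (1/2)^(98/30) ≈ 0.1039.
C₀ = D/Vd = 1342/245 ≈ 5.478 μg/mL.
Before the 3rd dose, 2 doses have been given. Superposition: Cmin = C₀·(f + f²).
≈ 5.478 × (0.1039 + 0.0108) ≈ 5.478 × 0.1147 ≈ 0.628 μg/mL.

0.6 μg/mL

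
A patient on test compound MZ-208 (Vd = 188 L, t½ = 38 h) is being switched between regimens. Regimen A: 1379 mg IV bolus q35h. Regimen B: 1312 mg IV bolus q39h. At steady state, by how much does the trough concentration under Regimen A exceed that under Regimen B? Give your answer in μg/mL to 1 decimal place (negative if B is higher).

1.5 μg/mL

Regimen A: f = (1/2)^(35/38) ≈ 0.5281; Cmin,ss = (1379/188)·f/(1−f) ≈ 8.209 μg/mL.
Regimen B: f = (1/2)^(39/38) ≈ 0.4910; Cmin,ss = (1312/188)·f/(1−f) ≈ 6.732 μg/mL.
Difference ≈ 8.209 − 6.732 ≈ 1.477 μg/mL.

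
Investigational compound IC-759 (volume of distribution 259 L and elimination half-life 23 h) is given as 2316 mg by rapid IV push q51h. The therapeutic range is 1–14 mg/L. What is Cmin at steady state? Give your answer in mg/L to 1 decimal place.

2.4 mg/L

Over one 51-h interval, 51/23 ≈ 2.2174 half-lives elapse, leaving f ≈ 0.2150 of each dose.
Accumulation ratio R = 1/(1 − f) ≈ 1/0.7850 ≈ 1.2739.
Single-dose peak C₀ = D/Vd = 2316/259 ≈ 8.942 mg/L.
Steady-state peak Cmax,ss = C₀·R ≈ 8.942 × 1.2739 ≈ 11.391 mg/L.
Steady-state trough Cmin,ss = Cmax,ss·f ≈ 11.391 × 0.2150 ≈ 2.449 mg/L.
Trough 2.4 mg/L vs MEC 1 mg/L: adequate.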